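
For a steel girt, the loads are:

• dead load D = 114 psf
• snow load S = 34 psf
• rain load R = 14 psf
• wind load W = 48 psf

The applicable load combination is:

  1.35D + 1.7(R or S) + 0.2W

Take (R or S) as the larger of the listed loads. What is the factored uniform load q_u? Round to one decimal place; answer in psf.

(R or S) → S = 34 psf.
1.35(114) + 1.7(34) + 0.2(48) = 153.9 + 57.8 + 9.6 = 221.3
q_u = 221.3 psf.

221.3 psf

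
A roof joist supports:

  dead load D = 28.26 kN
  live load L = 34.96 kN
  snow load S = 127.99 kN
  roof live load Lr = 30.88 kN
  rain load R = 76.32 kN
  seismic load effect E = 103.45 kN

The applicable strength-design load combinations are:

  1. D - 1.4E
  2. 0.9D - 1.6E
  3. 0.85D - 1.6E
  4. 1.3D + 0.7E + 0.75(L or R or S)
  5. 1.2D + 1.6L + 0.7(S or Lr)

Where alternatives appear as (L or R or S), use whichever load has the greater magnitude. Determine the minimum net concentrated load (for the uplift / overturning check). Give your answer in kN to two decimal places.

-141.50 kN

(L or R or S) → S = 127.99 kN; (S or Lr) → S = 127.99 kN.
1. 1.0(28.26) - 1.4(103.45) = 28.26 - 144.83 = -116.57
2. 0.9(28.26) - 1.6(103.45) = 25.43 - 165.52 = -140.09
3. 0.85(28.26) - 1.6(103.45) = 24.02 - 165.52 = -141.50
4. 1.3(28.26) + 0.7(103.45) + 0.75(127.99) = 36.74 + 72.42 + 95.99 = 205.15
5. 1.2(28.26) + 1.6(34.96) + 0.7(127.99) = 33.91 + 55.94 + 89.59 = 179.44
Combination 3 gives the minimum: -141.50 kN.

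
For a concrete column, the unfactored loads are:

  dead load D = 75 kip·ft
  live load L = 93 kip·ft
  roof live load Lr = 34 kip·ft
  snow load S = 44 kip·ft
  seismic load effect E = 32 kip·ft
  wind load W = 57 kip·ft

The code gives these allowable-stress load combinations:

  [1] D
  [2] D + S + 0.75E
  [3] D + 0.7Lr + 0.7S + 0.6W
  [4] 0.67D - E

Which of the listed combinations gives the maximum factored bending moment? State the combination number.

Combination 3

[1] 1.0(75) = 75.0
[2] 1.0(75) + 1.0(44) + 0.75(32) = 75.0 + 44.0 + 24.0 = 143.0
[3] 1.0(75) + 0.7(34) + 0.7(44) + 0.6(57) = 75.0 + 23.8 + 30.8 + 34.2 = 163.8
[4] 0.67(75) - 1.0(32) = 50.3 - 32.0 = 18.3
The largest value is 163.8 kip·ft from combination 3.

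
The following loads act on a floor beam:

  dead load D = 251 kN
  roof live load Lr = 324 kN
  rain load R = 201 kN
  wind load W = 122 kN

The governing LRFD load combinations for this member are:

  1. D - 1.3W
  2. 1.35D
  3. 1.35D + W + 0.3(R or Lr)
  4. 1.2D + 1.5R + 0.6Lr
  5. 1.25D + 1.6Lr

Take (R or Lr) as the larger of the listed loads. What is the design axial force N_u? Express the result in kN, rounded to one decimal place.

(R or Lr) → Lr = 324 kN.
1. 1.0(251) - 1.3(122) = 92.4
2. 1.35(251) = 338.9
3. 1.35(251) + 1.0(122) + 0.3(324) = 558.1
4. 1.2(251) + 1.5(201) + 0.6(324) = 797.1
5. 1.25(251) + 1.6(324) = 832.2
Maximum is from combination 5.

832.2 kN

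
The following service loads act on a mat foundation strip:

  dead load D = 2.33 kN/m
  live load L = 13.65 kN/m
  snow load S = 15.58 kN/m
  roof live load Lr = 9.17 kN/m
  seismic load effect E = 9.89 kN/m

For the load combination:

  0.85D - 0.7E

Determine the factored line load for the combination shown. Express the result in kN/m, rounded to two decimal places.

-4.94 kN/m

0.85(2.33) - 0.7(9.89) = -4.94
w_u = -4.94 kN/m.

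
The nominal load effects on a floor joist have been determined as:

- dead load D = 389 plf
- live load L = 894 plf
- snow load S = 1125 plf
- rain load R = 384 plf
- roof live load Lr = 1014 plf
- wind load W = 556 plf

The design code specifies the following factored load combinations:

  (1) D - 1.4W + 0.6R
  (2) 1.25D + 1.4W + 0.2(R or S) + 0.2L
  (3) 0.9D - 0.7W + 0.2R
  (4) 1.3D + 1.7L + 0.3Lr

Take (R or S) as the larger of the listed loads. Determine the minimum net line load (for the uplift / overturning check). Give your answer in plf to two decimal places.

-159.00 plf

(R or S) → S = 1125 plf.
(1) 1.0(389) - 1.4(556) + 0.6(384) = 389.00 - 778.40 + 230.40 = -159.00
(2) 1.25(389) + 1.4(556) + 0.2(1125) + 0.2(894) = 486.25 + 778.40 + 225.00 + 178.80 = 1668.45
(3) 0.9(389) - 0.7(556) + 0.2(384) = 350.10 - 389.20 + 76.80 = 37.70
(4) 1.3(389) + 1.7(894) + 0.3(1014) = 505.70 + 1519.80 + 304.20 = 2329.70
Combination 1 gives the minimum: -159.00 plf.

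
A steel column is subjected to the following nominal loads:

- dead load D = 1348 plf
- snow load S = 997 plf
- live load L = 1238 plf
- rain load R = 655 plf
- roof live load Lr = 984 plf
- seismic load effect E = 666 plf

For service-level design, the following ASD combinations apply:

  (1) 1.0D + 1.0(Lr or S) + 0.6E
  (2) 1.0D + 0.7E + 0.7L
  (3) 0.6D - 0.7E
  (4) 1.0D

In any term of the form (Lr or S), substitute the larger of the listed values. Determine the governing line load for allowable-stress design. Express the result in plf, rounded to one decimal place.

2744.6 plf

(Lr or S) → S = 997 plf.
(1) 1.0(1348) + 1.0(997) + 0.6(666) = 1348.0 + 997.0 + 399.6 = 2744.6
(2) 1.0(1348) + 0.7(666) + 0.7(1238) = 1348.0 + 466.2 + 866.6 = 2680.8
(3) 0.6(1348) - 0.7(666) = 808.8 - 466.2 = 342.6
(4) 1.0(1348) = 1348.0
The controlling combination is 1, giving 2744.6 plf.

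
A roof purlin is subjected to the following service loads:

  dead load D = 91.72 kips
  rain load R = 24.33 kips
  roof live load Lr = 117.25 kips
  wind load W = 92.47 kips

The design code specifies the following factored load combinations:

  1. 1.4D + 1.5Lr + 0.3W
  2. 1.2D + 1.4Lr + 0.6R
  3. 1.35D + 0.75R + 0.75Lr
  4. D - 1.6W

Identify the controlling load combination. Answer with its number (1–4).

1. 1.4(91.72) + 1.5(117.25) + 0.3(92.47) = 332.02
2. 1.2(91.72) + 1.4(117.25) + 0.6(24.33) = 288.81
3. 1.35(91.72) + 0.75(24.33) + 0.75(117.25) = 230.01
4. 1.0(91.72) - 1.6(92.47) = -56.23
The largest value is 332.02 kips from combination 1.

Combination 1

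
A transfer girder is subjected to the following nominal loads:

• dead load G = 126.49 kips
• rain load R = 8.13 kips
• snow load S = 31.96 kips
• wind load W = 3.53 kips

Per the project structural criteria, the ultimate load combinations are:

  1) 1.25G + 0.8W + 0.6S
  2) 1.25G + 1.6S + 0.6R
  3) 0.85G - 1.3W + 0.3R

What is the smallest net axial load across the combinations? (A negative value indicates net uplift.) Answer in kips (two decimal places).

105.37 kips

1) 1.25(126.49) + 0.8(3.53) + 0.6(31.96) = 180.11
2) 1.25(126.49) + 1.6(31.96) + 0.6(8.13) = 214.13
3) 0.85(126.49) - 1.3(3.53) + 0.3(8.13) = 105.37
Combination 3 gives the minimum: 105.37 kips.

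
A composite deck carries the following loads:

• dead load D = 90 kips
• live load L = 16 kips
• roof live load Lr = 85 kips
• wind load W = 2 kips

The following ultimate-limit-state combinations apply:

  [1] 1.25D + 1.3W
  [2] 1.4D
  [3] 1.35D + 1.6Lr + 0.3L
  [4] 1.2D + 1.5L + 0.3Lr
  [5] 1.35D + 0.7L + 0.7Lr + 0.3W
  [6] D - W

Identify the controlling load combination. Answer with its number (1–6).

Combination 3

[1] 1.25(90) + 1.3(2) = 112.50 + 2.60 = 115.10
[2] 1.4(90) = 126.00
[3] 1.35(90) + 1.6(85) + 0.3(16) = 121.50 + 136.00 + 4.80 = 262.30
[4] 1.2(90) + 1.5(16) + 0.3(85) = 108.00 + 24.00 + 25.50 = 157.50
[5] 1.35(90) + 0.7(16) + 0.7(85) + 0.3(2) = 121.50 + 11.20 + 59.50 + 0.60 = 192.80
[6] 1.0(90) - 1.0(2) = 90.00 - 2.00 = 88.00
The largest value is 262.30 kips from combination 3.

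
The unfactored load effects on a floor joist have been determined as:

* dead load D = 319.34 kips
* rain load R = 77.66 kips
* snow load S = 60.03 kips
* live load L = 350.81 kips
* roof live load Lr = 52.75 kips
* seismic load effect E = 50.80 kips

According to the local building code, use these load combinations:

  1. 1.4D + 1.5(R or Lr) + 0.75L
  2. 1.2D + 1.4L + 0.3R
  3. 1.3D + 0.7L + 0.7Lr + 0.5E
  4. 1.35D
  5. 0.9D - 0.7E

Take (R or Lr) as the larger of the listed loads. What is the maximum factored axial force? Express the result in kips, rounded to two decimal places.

(R or Lr) → R = 77.66 kips.
1. 1.4(319.34) + 1.5(77.66) + 0.75(350.81) = 826.67
2. 1.2(319.34) + 1.4(350.81) + 0.3(77.66) = 383.21 + 491.13 + 23.30 = 897.64
3. 1.3(319.34) + 0.7(350.81) + 0.7(52.75) + 0.5(50.80) = 723.03
4. 1.35(319.34) = 431.11
5. 0.9(319.34) - 0.7(50.80) = 287.41 - 35.56 = 251.85
Maximum is from combination 2.

897.64 kips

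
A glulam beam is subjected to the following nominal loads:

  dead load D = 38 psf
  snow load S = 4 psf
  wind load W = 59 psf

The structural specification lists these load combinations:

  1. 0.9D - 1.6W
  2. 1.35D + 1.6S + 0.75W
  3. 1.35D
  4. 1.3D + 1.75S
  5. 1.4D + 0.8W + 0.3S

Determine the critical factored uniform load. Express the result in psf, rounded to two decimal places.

101.95 psf

1. 0.9(38) - 1.6(59) = 34.20 - 94.40 = -60.20
2. 1.35(38) + 1.6(4) + 0.75(59) = 51.30 + 6.40 + 44.25 = 101.95
3. 1.35(38) = 51.30
4. 1.3(38) + 1.75(4) = 49.40 + 7.00 = 56.40
5. 1.4(38) + 0.8(59) + 0.3(4) = 53.20 + 47.20 + 1.20 = 101.60
Combination 2 governs: q_u = 101.95 psf.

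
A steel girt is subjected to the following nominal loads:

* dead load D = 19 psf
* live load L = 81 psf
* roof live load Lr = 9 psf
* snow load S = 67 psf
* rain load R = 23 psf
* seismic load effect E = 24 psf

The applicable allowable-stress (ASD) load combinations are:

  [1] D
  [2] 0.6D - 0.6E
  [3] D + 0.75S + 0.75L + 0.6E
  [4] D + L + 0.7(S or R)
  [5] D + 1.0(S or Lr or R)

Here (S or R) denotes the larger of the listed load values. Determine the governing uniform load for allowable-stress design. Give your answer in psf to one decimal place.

146.9 psf

(S or R) → S = 67 psf; (S or Lr or R) → S = 67 psf.
[1] 1.0(19) = 19.0
[2] 0.6(19) - 0.6(24) = 11.4 - 14.4 = -3.0
[3] 1.0(19) + 0.75(67) + 0.75(81) + 0.6(24) = 144.4
[4] 1.0(19) + 1.0(81) + 0.7(67) = 19.0 + 81.0 + 46.9 = 146.9
[5] 1.0(19) + 1.0(67) = 19.0 + 67.0 = 86.0
Maximum is from combination 4.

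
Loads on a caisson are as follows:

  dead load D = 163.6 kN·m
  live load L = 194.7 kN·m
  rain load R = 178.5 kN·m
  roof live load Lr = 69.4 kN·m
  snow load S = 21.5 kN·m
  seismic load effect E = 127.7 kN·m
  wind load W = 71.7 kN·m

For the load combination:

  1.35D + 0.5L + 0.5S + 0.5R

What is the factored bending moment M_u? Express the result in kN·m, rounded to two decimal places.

1.35(163.6) + 0.5(194.7) + 0.5(21.5) + 0.5(178.5) = 220.86 + 97.35 + 10.75 + 89.25 = 418.21
M_u = 418.21 kN·m.

418.21 kN·m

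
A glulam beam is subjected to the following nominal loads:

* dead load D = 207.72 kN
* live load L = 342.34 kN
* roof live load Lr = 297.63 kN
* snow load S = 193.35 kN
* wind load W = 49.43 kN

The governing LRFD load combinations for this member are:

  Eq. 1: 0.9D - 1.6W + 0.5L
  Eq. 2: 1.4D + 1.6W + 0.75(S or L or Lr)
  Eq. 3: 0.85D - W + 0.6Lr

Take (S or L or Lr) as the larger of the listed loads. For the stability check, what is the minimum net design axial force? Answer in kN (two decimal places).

(S or L or Lr) → L = 342.34 kN.
Eq. 1: 0.9(207.72) - 1.6(49.43) + 0.5(342.34) = 279.03
Eq. 2: 1.4(207.72) + 1.6(49.43) + 0.75(342.34) = 626.65
Eq. 3: 0.85(207.72) - 1.0(49.43) + 0.6(297.63) = 305.71
Combination 1 gives the minimum: 279.03 kN.

279.03 kN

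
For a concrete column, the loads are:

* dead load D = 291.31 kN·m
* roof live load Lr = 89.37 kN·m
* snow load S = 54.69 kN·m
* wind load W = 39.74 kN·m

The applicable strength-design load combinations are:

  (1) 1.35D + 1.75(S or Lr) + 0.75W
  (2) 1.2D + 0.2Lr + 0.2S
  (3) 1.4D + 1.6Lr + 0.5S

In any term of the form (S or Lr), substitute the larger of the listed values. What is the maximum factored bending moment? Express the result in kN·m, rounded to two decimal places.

579.47 kN·m

(S or Lr) → Lr = 89.37 kN·m.
(1) 1.35(291.31) + 1.75(89.37) + 0.75(39.74) = 579.47
(2) 1.2(291.31) + 0.2(89.37) + 0.2(54.69) = 349.57 + 17.87 + 10.94 = 378.38
(3) 1.4(291.31) + 1.6(89.37) + 0.5(54.69) = 407.83 + 142.99 + 27.35 = 578.17
The controlling combination is 1, giving 579.47 kN·m.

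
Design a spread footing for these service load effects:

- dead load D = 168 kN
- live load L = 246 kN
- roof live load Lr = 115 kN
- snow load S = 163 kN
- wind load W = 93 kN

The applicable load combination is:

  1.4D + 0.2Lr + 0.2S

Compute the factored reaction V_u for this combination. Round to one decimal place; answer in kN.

290.8 kN

1.4(168) + 0.2(115) + 0.2(163) = 290.8
V_u = 290.8 kN.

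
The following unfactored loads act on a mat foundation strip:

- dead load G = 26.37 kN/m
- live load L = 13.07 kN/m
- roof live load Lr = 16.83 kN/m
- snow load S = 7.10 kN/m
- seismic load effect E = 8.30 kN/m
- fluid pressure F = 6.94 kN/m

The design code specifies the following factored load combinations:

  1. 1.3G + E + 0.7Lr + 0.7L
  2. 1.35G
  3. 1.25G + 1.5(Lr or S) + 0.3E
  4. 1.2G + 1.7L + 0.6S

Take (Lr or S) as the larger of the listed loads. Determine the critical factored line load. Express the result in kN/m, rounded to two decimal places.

63.51 kN/m

(Lr or S) → Lr = 16.83 kN/m.
1. 1.3(26.37) + 1.0(8.30) + 0.7(16.83) + 0.7(13.07) = 34.28 + 8.30 + 11.78 + 9.15 = 63.51
2. 1.35(26.37) = 35.60
3. 1.25(26.37) + 1.5(16.83) + 0.3(8.30) = 32.96 + 25.25 + 2.49 = 60.70
4. 1.2(26.37) + 1.7(13.07) + 0.6(7.10) = 31.64 + 22.22 + 4.26 = 58.12
Combination 1 governs: w_u = 63.51 kN/m.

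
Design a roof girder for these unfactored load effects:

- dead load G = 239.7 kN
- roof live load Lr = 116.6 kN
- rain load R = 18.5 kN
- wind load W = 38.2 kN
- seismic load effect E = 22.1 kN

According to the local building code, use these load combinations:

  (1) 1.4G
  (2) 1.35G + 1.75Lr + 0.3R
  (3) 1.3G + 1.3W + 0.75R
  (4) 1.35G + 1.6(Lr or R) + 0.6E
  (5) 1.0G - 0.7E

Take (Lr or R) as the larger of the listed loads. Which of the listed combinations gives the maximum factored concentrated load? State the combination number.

(Lr or R) → Lr = 116.6 kN.
(1) 1.4(239.7) = 335.58
(2) 1.35(239.7) + 1.75(116.6) + 0.3(18.5) = 533.20
(3) 1.3(239.7) + 1.3(38.2) + 0.75(18.5) = 375.15
(4) 1.35(239.7) + 1.6(116.6) + 0.6(22.1) = 523.42
(5) 1.0(239.7) - 0.7(22.1) = 224.23
The largest value is 533.20 kN from combination 2.

Combination 2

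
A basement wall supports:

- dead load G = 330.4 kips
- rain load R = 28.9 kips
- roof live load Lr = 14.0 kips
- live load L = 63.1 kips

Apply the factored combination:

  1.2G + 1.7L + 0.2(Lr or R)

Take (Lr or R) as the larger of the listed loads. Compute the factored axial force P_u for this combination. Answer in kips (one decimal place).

509.5 kips

(Lr or R) → R = 28.9 kips.
1.2(330.4) + 1.7(63.1) + 0.2(28.9) = 509.5
P_u = 509.5 kips.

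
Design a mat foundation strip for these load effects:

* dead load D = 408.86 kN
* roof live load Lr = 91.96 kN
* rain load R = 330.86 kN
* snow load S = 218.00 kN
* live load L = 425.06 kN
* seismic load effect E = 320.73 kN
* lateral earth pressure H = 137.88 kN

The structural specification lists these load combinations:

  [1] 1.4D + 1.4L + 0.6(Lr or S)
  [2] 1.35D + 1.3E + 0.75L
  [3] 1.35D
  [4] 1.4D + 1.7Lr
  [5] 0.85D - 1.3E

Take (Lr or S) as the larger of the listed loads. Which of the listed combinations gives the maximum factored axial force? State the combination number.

Combination 1

(Lr or S) → S = 218.00 kN.
[1] 1.4(408.86) + 1.4(425.06) + 0.6(218.00) = 1298.29
[2] 1.35(408.86) + 1.3(320.73) + 0.75(425.06) = 551.96 + 416.95 + 318.80 = 1287.71
[3] 1.35(408.86) = 551.96
[4] 1.4(408.86) + 1.7(91.96) = 728.74
[5] 0.85(408.86) - 1.3(320.73) = 347.53 - 416.95 = -69.42
The largest value is 1298.29 kN from combination 1.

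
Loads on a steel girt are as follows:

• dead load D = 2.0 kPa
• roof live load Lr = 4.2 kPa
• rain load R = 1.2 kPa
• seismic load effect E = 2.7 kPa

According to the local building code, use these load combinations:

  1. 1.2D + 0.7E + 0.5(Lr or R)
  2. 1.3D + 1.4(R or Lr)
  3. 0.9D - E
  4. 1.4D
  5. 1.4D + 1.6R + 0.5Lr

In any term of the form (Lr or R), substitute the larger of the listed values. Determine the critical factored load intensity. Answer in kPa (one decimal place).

(Lr or R) → Lr = 4.2 kPa; (R or Lr) → Lr = 4.2 kPa.
1. 1.2(2.0) + 0.7(2.7) + 0.5(4.2) = 6.4
2. 1.3(2.0) + 1.4(4.2) = 8.5
3. 0.9(2.0) - 1.0(2.7) = -0.9
4. 1.4(2.0) = 2.8
5. 1.4(2.0) + 1.6(1.2) + 0.5(4.2) = 6.8
Combination 2 governs: q_u = 8.5 kPa.

8.5 kPa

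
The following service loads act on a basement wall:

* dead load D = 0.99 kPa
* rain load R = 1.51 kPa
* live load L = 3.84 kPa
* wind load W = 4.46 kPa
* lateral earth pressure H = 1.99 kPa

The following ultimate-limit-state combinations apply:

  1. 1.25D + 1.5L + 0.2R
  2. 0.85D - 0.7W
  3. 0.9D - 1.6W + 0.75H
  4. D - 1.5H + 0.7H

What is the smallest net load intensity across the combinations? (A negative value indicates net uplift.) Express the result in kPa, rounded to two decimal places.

1. 1.25(0.99) + 1.5(3.84) + 0.2(1.51) = 1.24 + 5.76 + 0.30 = 7.30
2. 0.85(0.99) - 0.7(4.46) = 0.84 - 3.12 = -2.28
3. 0.9(0.99) - 1.6(4.46) + 0.75(1.99) = -4.75
4. 1.0(0.99) - 1.5(1.99) + 0.7(1.99) = -0.60
Combination 3 gives the minimum: -4.75 kPa.

-4.75 kPa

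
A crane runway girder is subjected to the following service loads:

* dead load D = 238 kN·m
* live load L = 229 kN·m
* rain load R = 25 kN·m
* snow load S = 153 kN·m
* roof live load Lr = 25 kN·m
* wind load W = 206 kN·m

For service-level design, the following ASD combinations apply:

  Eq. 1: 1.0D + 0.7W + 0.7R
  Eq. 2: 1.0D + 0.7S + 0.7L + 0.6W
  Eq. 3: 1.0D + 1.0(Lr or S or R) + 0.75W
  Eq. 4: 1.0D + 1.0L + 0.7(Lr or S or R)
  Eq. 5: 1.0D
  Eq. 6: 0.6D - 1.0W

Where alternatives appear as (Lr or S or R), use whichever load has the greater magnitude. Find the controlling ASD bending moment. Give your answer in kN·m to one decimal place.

629.0 kN·m

(Lr or S or R) → S = 153 kN·m.
Eq. 1: 1.0(238) + 0.7(206) + 0.7(25) = 399.7
Eq. 2: 1.0(238) + 0.7(153) + 0.7(229) + 0.6(206) = 629.0
Eq. 3: 1.0(238) + 1.0(153) + 0.75(206) = 545.5
Eq. 4: 1.0(238) + 1.0(229) + 0.7(153) = 574.1
Eq. 5: 1.0(238) = 238.0
Eq. 6: 0.6(238) - 1.0(206) = -63.2
Maximum is from combination 2.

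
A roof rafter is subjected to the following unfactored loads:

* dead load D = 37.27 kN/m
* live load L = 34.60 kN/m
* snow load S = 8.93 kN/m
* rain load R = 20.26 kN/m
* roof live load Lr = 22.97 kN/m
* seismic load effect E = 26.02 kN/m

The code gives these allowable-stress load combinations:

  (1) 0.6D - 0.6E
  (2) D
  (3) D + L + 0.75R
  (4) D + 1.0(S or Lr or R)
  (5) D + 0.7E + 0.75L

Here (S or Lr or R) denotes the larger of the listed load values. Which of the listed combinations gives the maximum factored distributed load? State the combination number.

(S or Lr or R) → Lr = 22.97 kN/m.
(1) 0.6(37.27) - 0.6(26.02) = 22.36 - 15.61 = 6.75
(2) 1.0(37.27) = 37.27
(3) 1.0(37.27) + 1.0(34.60) + 0.75(20.26) = 37.27 + 34.60 + 15.20 = 87.07
(4) 1.0(37.27) + 1.0(22.97) = 37.27 + 22.97 = 60.24
(5) 1.0(37.27) + 0.7(26.02) + 0.75(34.60) = 37.27 + 18.21 + 25.95 = 81.43
The largest value is 87.07 kN/m from combination 3.

Combination 3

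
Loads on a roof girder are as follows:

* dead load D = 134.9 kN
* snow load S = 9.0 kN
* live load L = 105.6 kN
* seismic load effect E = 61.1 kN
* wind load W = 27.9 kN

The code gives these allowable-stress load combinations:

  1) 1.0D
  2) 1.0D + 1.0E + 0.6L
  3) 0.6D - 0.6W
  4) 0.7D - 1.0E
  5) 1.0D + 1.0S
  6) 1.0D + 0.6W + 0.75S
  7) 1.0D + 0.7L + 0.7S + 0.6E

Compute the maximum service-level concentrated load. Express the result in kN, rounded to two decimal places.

259.36 kN

1) 1.0(134.9) = 134.90
2) 1.0(134.9) + 1.0(61.1) + 0.6(105.6) = 134.90 + 61.10 + 63.36 = 259.36
3) 0.6(134.9) - 0.6(27.9) = 80.94 - 16.74 = 64.20
4) 0.7(134.9) - 1.0(61.1) = 94.43 - 61.10 = 33.33
5) 1.0(134.9) + 1.0(9.0) = 134.90 + 9.00 = 143.90
6) 1.0(134.9) + 0.6(27.9) + 0.75(9.0) = 134.90 + 16.74 + 6.75 = 158.39
7) 1.0(134.9) + 0.7(105.6) + 0.7(9.0) + 0.6(61.1) = 134.90 + 73.92 + 6.30 + 36.66 = 251.78
Combination 2 governs: P = 259.36 kN.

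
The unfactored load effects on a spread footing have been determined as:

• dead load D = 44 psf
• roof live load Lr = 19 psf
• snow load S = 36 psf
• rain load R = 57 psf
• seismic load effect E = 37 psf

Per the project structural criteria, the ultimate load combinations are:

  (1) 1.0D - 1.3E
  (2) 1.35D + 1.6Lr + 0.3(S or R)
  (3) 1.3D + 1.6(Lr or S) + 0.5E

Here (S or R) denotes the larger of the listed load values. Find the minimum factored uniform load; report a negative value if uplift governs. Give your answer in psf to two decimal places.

-4.10 psf

(S or R) → R = 57 psf; (Lr or S) → S = 36 psf.
(1) 1.0(44) - 1.3(37) = -4.10
(2) 1.35(44) + 1.6(19) + 0.3(57) = 106.90
(3) 1.3(44) + 1.6(36) + 0.5(37) = 133.30
Combination 1 gives the minimum: -4.10 psf.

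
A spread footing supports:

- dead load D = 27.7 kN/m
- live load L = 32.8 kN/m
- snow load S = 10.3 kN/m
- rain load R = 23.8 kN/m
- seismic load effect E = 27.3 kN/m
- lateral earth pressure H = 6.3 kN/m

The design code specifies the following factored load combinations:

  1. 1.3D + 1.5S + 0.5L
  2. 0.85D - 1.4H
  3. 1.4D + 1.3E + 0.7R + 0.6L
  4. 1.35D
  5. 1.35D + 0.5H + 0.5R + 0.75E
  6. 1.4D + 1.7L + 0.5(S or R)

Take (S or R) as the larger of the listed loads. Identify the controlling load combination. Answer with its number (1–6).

(S or R) → R = 23.8 kN/m.
1. 1.3(27.7) + 1.5(10.3) + 0.5(32.8) = 67.86
2. 0.85(27.7) - 1.4(6.3) = 14.73
3. 1.4(27.7) + 1.3(27.3) + 0.7(23.8) + 0.6(32.8) = 110.61
4. 1.35(27.7) = 37.40
5. 1.35(27.7) + 0.5(6.3) + 0.5(23.8) + 0.75(27.3) = 72.92
6. 1.4(27.7) + 1.7(32.8) + 0.5(23.8) = 106.44
The largest value is 110.61 kN/m from combination 3.

Combination 3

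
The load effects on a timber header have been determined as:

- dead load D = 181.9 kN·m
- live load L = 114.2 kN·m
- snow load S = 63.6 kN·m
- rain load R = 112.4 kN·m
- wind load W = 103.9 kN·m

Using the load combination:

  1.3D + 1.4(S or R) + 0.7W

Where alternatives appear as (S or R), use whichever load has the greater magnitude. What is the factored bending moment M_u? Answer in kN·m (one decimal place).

(S or R) → R = 112.4 kN·m.
1.3(181.9) + 1.4(112.4) + 0.7(103.9) = 236.5 + 157.4 + 72.7 = 466.6
M_u = 466.6 kN·m.

466.6 kN·m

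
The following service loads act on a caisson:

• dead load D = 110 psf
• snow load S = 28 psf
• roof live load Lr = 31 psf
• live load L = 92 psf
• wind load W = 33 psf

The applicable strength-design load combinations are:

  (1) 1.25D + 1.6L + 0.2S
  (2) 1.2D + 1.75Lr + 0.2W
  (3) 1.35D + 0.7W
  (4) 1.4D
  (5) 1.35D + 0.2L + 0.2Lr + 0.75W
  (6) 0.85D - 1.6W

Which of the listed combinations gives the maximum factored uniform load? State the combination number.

Combination 1

(1) 1.25(110) + 1.6(92) + 0.2(28) = 137.50 + 147.20 + 5.60 = 290.30
(2) 1.2(110) + 1.75(31) + 0.2(33) = 132.00 + 54.25 + 6.60 = 192.85
(3) 1.35(110) + 0.7(33) = 148.50 + 23.10 = 171.60
(4) 1.4(110) = 154.00
(5) 1.35(110) + 0.2(92) + 0.2(31) + 0.75(33) = 148.50 + 18.40 + 6.20 + 24.75 = 197.85
(6) 0.85(110) - 1.6(33) = 93.50 - 52.80 = 40.70
The largest value is 290.30 psf from combination 1.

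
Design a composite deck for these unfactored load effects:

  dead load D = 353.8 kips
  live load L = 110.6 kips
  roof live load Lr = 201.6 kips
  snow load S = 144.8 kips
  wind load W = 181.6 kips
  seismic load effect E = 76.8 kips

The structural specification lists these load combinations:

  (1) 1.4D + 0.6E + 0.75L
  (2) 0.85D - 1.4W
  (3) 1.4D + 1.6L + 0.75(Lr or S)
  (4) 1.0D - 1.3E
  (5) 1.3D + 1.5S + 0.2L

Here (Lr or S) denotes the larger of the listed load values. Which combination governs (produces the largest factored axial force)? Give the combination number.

Combination 3

(Lr or S) → Lr = 201.6 kips.
(1) 1.4(353.8) + 0.6(76.8) + 0.75(110.6) = 495.3 + 46.1 + 83.0 = 624.4
(2) 0.85(353.8) - 1.4(181.6) = 300.7 - 254.2 = 46.5
(3) 1.4(353.8) + 1.6(110.6) + 0.75(201.6) = 495.3 + 177.0 + 151.2 = 823.5
(4) 1.0(353.8) - 1.3(76.8) = 353.8 - 99.8 = 254.0
(5) 1.3(353.8) + 1.5(144.8) + 0.2(110.6) = 699.3
The largest value is 823.5 kips from combination 3.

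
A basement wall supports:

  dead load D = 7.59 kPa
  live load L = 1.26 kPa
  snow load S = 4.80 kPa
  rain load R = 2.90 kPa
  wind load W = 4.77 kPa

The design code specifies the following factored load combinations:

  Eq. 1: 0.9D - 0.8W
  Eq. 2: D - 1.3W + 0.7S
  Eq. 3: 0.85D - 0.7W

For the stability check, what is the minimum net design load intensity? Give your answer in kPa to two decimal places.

Eq. 1: 0.9(7.59) - 0.8(4.77) = 3.02
Eq. 2: 1.0(7.59) - 1.3(4.77) + 0.7(4.80) = 7.59 - 6.20 + 3.36 = 4.75
Eq. 3: 0.85(7.59) - 0.7(4.77) = 6.45 - 3.34 = 3.11
Combination 1 gives the minimum: 3.02 kPa.

3.02 kPa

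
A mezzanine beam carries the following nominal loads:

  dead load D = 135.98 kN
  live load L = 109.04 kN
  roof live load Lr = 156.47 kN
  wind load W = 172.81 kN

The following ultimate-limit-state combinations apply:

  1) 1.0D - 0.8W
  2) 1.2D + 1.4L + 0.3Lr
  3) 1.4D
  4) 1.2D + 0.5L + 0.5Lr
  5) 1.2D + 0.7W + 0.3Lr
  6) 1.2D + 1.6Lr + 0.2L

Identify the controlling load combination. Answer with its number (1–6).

Combination 6

1) 1.0(135.98) - 0.8(172.81) = 135.98 - 138.25 = -2.27
2) 1.2(135.98) + 1.4(109.04) + 0.3(156.47) = 362.77
3) 1.4(135.98) = 190.37
4) 1.2(135.98) + 0.5(109.04) + 0.5(156.47) = 295.93
5) 1.2(135.98) + 0.7(172.81) + 0.3(156.47) = 331.08
6) 1.2(135.98) + 1.6(156.47) + 0.2(109.04) = 163.18 + 250.35 + 21.81 = 435.34
The largest value is 435.34 kN from combination 6.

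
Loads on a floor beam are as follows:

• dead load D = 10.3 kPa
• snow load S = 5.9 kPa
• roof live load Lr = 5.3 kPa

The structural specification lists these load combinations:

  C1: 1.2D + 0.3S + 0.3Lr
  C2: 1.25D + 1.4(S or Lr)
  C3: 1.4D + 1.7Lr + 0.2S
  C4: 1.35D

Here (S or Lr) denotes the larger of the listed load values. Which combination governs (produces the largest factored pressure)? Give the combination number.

(S or Lr) → S = 5.9 kPa.
C1: 1.2(10.3) + 0.3(5.9) + 0.3(5.3) = 15.7
C2: 1.25(10.3) + 1.4(5.9) = 21.1
C3: 1.4(10.3) + 1.7(5.3) + 0.2(5.9) = 14.4 + 9.0 + 1.2 = 24.6
C4: 1.35(10.3) = 13.9
The largest value is 24.6 kPa from combination 3.

Combination 3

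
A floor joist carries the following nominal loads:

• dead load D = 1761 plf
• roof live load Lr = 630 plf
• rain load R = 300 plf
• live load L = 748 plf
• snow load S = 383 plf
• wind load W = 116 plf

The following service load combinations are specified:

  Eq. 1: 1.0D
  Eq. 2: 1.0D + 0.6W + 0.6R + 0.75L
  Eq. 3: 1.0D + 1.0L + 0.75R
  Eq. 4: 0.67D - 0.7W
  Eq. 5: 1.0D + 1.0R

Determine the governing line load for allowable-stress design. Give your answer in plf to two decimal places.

2734.00 plf

Eq. 1: 1.0(1761) = 1761.00
Eq. 2: 1.0(1761) + 0.6(116) + 0.6(300) + 0.75(748) = 2571.60
Eq. 3: 1.0(1761) + 1.0(748) + 0.75(300) = 2734.00
Eq. 4: 0.67(1761) - 0.7(116) = 1098.67
Eq. 5: 1.0(1761) + 1.0(300) = 2061.00
The controlling combination is 3, giving 2734.00 plf.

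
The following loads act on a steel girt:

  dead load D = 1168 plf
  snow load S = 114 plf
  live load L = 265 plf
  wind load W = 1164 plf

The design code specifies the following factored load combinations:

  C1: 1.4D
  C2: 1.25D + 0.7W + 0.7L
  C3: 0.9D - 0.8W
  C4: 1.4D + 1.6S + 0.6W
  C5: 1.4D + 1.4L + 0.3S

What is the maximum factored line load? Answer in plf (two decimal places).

2516.00 plf

C1: 1.4(1168) = 1635.20
C2: 1.25(1168) + 0.7(1164) + 0.7(265) = 1460.00 + 814.80 + 185.50 = 2460.30
C3: 0.9(1168) - 0.8(1164) = 1051.20 - 931.20 = 120.00
C4: 1.4(1168) + 1.6(114) + 0.6(1164) = 1635.20 + 182.40 + 698.40 = 2516.00
C5: 1.4(1168) + 1.4(265) + 0.3(114) = 1635.20 + 371.00 + 34.20 = 2040.40
Combination 4 governs: w_u = 2516.00 plf.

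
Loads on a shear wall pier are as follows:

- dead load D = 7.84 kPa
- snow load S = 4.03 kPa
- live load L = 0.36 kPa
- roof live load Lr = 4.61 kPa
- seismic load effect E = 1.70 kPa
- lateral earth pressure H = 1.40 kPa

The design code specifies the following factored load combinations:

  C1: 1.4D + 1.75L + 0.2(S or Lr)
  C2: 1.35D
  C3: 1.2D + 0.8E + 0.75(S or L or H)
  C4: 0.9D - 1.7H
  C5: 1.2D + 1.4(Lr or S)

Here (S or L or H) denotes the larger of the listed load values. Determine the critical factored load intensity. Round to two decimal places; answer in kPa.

15.86 kPa

(S or Lr) → Lr = 4.61 kPa; (S or L or H) → S = 4.03 kPa; (Lr or S) → Lr = 4.61 kPa.
C1: 1.4(7.84) + 1.75(0.36) + 0.2(4.61) = 12.53
C2: 1.35(7.84) = 10.58
C3: 1.2(7.84) + 0.8(1.70) + 0.75(4.03) = 13.79
C4: 0.9(7.84) - 1.7(1.40) = 4.68
C5: 1.2(7.84) + 1.4(4.61) = 15.86
The controlling combination is 5, giving 15.86 kPa.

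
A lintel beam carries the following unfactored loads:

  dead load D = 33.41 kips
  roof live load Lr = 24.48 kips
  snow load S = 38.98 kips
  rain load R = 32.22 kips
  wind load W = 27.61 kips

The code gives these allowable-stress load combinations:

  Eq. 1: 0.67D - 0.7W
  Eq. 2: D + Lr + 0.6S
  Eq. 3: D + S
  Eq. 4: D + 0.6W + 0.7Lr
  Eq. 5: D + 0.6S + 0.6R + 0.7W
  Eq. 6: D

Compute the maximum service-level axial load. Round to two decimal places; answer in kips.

Eq. 1: 0.67(33.41) - 0.7(27.61) = 3.06
Eq. 2: 1.0(33.41) + 1.0(24.48) + 0.6(38.98) = 33.41 + 24.48 + 23.39 = 81.28
Eq. 3: 1.0(33.41) + 1.0(38.98) = 33.41 + 38.98 = 72.39
Eq. 4: 1.0(33.41) + 0.6(27.61) + 0.7(24.48) = 67.11
Eq. 5: 1.0(33.41) + 0.6(38.98) + 0.6(32.22) + 0.7(27.61) = 33.41 + 23.39 + 19.33 + 19.33 = 95.46
Eq. 6: 1.0(33.41) = 33.41
The controlling combination is 5, giving 95.46 kips.

95.46 kips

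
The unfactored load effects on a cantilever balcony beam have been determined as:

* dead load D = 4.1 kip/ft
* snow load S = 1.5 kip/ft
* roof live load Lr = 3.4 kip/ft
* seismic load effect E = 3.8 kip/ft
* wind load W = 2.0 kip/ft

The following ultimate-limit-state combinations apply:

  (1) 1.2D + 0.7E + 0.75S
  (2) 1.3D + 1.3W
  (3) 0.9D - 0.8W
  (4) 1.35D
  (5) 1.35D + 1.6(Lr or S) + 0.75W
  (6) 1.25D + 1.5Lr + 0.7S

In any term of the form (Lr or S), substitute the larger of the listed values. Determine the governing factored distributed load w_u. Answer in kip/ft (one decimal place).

(Lr or S) → Lr = 3.4 kip/ft.
(1) 1.2(4.1) + 0.7(3.8) + 0.75(1.5) = 4.9 + 2.7 + 1.1 = 8.7
(2) 1.3(4.1) + 1.3(2.0) = 5.3 + 2.6 = 7.9
(3) 0.9(4.1) - 0.8(2.0) = 3.7 - 1.6 = 2.1
(4) 1.35(4.1) = 5.5
(5) 1.35(4.1) + 1.6(3.4) + 0.75(2.0) = 12.5
(6) 1.25(4.1) + 1.5(3.4) + 0.7(1.5) = 5.1 + 5.1 + 1.1 = 11.3
The controlling combination is 5, giving 12.5 kip/ft.

12.5 kip/ft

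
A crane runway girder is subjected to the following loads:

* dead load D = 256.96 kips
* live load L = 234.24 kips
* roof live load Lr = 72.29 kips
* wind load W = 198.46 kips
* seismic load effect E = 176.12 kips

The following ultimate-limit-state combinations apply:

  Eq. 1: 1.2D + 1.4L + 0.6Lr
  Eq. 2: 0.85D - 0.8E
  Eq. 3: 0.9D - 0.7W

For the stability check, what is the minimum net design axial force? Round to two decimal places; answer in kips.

Eq. 1: 1.2(256.96) + 1.4(234.24) + 0.6(72.29) = 679.66
Eq. 2: 0.85(256.96) - 0.8(176.12) = 77.52
Eq. 3: 0.9(256.96) - 0.7(198.46) = 92.34
Combination 2 gives the minimum: 77.52 kips.

77.52 kips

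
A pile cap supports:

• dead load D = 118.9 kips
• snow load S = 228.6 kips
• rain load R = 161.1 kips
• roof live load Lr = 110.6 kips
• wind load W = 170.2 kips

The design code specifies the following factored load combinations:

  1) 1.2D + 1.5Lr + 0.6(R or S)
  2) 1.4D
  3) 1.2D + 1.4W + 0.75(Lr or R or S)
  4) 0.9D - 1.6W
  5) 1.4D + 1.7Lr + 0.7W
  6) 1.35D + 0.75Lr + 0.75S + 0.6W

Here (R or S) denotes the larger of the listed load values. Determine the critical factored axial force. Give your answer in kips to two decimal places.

(R or S) → S = 228.6 kips; (Lr or R or S) → S = 228.6 kips.
1) 1.2(118.9) + 1.5(110.6) + 0.6(228.6) = 142.68 + 165.90 + 137.16 = 445.74
2) 1.4(118.9) = 166.46
3) 1.2(118.9) + 1.4(170.2) + 0.75(228.6) = 142.68 + 238.28 + 171.45 = 552.41
4) 0.9(118.9) - 1.6(170.2) = 107.01 - 272.32 = -165.31
5) 1.4(118.9) + 1.7(110.6) + 0.7(170.2) = 166.46 + 188.02 + 119.14 = 473.62
6) 1.35(118.9) + 0.75(110.6) + 0.75(228.6) + 0.6(170.2) = 160.52 + 82.95 + 171.45 + 102.12 = 517.04
Combination 3 governs: P_u = 552.41 kips.

552.41 kips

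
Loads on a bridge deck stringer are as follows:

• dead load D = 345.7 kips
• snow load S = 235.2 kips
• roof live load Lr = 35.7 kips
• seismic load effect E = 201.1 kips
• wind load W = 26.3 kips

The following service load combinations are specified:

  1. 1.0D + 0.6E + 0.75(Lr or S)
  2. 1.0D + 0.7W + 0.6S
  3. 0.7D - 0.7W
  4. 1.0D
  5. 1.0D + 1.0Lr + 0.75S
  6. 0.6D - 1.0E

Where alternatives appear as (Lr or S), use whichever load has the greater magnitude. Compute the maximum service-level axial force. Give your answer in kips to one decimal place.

642.8 kips

(Lr or S) → S = 235.2 kips.
1. 1.0(345.7) + 0.6(201.1) + 0.75(235.2) = 345.7 + 120.7 + 176.4 = 642.8
2. 1.0(345.7) + 0.7(26.3) + 0.6(235.2) = 345.7 + 18.4 + 141.1 = 505.2
3. 0.7(345.7) - 0.7(26.3) = 242.0 - 18.4 = 223.6
4. 1.0(345.7) = 345.7
5. 1.0(345.7) + 1.0(35.7) + 0.75(235.2) = 345.7 + 35.7 + 176.4 = 557.8
6. 0.6(345.7) - 1.0(201.1) = 207.4 - 201.1 = 6.3
Combination 1 governs: P = 642.8 kips.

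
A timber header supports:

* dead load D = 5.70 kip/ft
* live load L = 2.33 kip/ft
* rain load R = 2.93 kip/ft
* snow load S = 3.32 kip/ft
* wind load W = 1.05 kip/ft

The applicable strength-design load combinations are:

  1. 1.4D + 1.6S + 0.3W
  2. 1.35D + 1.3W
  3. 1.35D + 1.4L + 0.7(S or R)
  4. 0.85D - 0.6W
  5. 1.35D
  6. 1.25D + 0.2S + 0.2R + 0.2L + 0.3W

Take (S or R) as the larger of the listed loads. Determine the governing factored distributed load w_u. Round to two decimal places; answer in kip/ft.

13.61 kip/ft

(S or R) → S = 3.32 kip/ft.
1. 1.4(5.70) + 1.6(3.32) + 0.3(1.05) = 7.98 + 5.31 + 0.32 = 13.61
2. 1.35(5.70) + 1.3(1.05) = 9.06
3. 1.35(5.70) + 1.4(2.33) + 0.7(3.32) = 7.70 + 3.26 + 2.32 = 13.28
4. 0.85(5.70) - 0.6(1.05) = 4.85 - 0.63 = 4.22
5. 1.35(5.70) = 7.70
6. 1.25(5.70) + 0.2(3.32) + 0.2(2.93) + 0.2(2.33) + 0.3(1.05) = 9.16
The controlling combination is 1, giving 13.61 kip/ft.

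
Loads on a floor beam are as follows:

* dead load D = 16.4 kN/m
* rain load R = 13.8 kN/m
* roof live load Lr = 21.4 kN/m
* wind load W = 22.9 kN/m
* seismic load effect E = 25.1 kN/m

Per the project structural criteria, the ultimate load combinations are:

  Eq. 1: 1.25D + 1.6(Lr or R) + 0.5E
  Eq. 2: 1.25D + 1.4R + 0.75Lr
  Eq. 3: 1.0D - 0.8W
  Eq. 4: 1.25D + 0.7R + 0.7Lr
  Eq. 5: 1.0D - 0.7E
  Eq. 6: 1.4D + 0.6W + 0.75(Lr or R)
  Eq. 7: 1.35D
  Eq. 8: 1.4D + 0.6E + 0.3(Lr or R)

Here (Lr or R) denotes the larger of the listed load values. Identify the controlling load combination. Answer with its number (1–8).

(Lr or R) → Lr = 21.4 kN/m.
Eq. 1: 1.25(16.4) + 1.6(21.4) + 0.5(25.1) = 20.5 + 34.2 + 12.6 = 67.3
Eq. 2: 1.25(16.4) + 1.4(13.8) + 0.75(21.4) = 20.5 + 19.3 + 16.1 = 55.9
Eq. 3: 1.0(16.4) - 0.8(22.9) = 16.4 - 18.3 = -1.9
Eq. 4: 1.25(16.4) + 0.7(13.8) + 0.7(21.4) = 45.1
Eq. 5: 1.0(16.4) - 0.7(25.1) = 16.4 - 17.6 = -1.2
Eq. 6: 1.4(16.4) + 0.6(22.9) + 0.75(21.4) = 23.0 + 13.7 + 16.1 = 52.8
Eq. 7: 1.35(16.4) = 22.1
Eq. 8: 1.4(16.4) + 0.6(25.1) + 0.3(21.4) = 44.4
The largest value is 67.3 kN/m from combination 1.

Combination 1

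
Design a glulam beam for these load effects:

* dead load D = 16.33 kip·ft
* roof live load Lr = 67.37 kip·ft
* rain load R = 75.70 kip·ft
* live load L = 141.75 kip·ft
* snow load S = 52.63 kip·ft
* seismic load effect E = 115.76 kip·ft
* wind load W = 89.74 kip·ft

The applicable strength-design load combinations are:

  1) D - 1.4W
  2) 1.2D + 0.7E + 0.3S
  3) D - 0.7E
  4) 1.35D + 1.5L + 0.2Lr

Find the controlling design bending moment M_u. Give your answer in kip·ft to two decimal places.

1) 1.0(16.33) - 1.4(89.74) = 16.33 - 125.64 = -109.31
2) 1.2(16.33) + 0.7(115.76) + 0.3(52.63) = 19.60 + 81.03 + 15.79 = 116.42
3) 1.0(16.33) - 0.7(115.76) = 16.33 - 81.03 = -64.70
4) 1.35(16.33) + 1.5(141.75) + 0.2(67.37) = 248.14
Maximum is from combination 4.

248.14 kip·ft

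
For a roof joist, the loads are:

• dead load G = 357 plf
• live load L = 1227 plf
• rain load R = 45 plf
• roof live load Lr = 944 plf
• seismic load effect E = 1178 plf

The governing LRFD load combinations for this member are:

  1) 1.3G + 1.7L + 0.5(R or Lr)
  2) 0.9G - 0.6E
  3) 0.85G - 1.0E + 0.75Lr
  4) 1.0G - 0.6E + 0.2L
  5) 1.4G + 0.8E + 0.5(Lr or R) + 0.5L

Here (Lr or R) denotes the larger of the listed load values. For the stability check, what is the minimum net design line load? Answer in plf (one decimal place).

-385.5 plf

(R or Lr) → Lr = 944 plf; (Lr or R) → Lr = 944 plf.
1) 1.3(357) + 1.7(1227) + 0.5(944) = 464.1 + 2085.9 + 472.0 = 3022.0
2) 0.9(357) - 0.6(1178) = 321.3 - 706.8 = -385.5
3) 0.85(357) - 1.0(1178) + 0.75(944) = -166.6
4) 1.0(357) - 0.6(1178) + 0.2(1227) = 357.0 - 706.8 + 245.4 = -104.4
5) 1.4(357) + 0.8(1178) + 0.5(944) + 0.5(1227) = 499.8 + 942.4 + 472.0 + 613.5 = 2527.7
Combination 2 gives the minimum: -385.5 plf.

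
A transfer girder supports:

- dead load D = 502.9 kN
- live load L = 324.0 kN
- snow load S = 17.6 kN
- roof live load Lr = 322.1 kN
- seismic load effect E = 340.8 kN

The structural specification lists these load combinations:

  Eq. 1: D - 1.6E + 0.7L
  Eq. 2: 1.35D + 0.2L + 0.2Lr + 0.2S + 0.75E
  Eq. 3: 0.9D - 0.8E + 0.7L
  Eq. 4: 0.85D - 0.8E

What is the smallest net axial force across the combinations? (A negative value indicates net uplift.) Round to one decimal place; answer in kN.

154.8 kN

Eq. 1: 1.0(502.9) - 1.6(340.8) + 0.7(324.0) = 502.9 - 545.3 + 226.8 = 184.4
Eq. 2: 1.35(502.9) + 0.2(324.0) + 0.2(322.1) + 0.2(17.6) + 0.75(340.8) = 1067.3
Eq. 3: 0.9(502.9) - 0.8(340.8) + 0.7(324.0) = 452.6 - 272.6 + 226.8 = 406.8
Eq. 4: 0.85(502.9) - 0.8(340.8) = 154.8
Combination 4 gives the minimum: 154.8 kN.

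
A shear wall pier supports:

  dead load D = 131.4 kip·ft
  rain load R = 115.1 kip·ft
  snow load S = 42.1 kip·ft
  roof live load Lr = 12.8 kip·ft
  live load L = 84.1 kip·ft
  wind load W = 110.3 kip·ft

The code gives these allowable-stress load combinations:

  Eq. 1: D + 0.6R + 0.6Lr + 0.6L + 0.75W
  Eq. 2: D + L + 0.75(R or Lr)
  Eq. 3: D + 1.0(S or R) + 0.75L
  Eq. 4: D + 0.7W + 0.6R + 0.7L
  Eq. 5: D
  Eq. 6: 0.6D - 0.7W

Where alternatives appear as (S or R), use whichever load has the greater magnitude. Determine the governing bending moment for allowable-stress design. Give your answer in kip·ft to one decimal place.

(R or Lr) → R = 115.1 kip·ft; (S or R) → R = 115.1 kip·ft.
Eq. 1: 1.0(131.4) + 0.6(115.1) + 0.6(12.8) + 0.6(84.1) + 0.75(110.3) = 341.3
Eq. 2: 1.0(131.4) + 1.0(84.1) + 0.75(115.1) = 301.8
Eq. 3: 1.0(131.4) + 1.0(115.1) + 0.75(84.1) = 309.6
Eq. 4: 1.0(131.4) + 0.7(110.3) + 0.6(115.1) + 0.7(84.1) = 336.5
Eq. 5: 1.0(131.4) = 131.4
Eq. 6: 0.6(131.4) - 0.7(110.3) = 1.6
The controlling combination is 1, giving 341.3 kip·ft.

341.3 kip·ft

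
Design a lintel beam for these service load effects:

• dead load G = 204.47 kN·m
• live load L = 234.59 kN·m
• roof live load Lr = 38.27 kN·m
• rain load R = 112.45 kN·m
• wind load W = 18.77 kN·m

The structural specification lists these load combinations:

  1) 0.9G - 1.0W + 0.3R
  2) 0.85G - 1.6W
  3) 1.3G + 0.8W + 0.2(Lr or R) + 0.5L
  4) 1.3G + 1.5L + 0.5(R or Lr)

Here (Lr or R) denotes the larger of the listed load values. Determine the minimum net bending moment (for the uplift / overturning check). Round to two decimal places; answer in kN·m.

(Lr or R) → R = 112.45 kN·m; (R or Lr) → R = 112.45 kN·m.
1) 0.9(204.47) - 1.0(18.77) + 0.3(112.45) = 184.02 - 18.77 + 33.74 = 198.99
2) 0.85(204.47) - 1.6(18.77) = 173.80 - 30.03 = 143.77
3) 1.3(204.47) + 0.8(18.77) + 0.2(112.45) + 0.5(234.59) = 420.61
4) 1.3(204.47) + 1.5(234.59) + 0.5(112.45) = 673.92
Combination 2 gives the minimum: 143.77 kN·m.

143.77 kN·m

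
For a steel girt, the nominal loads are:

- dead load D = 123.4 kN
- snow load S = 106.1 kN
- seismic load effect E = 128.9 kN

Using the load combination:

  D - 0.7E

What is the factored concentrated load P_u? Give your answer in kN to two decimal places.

33.17 kN

1.0(123.4) - 0.7(128.9) = 123.40 - 90.23 = 33.17
P_u = 33.17 kN.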